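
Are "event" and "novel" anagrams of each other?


Word 1: "event" → sorted: eentv
Word 2: "novel" → sorted: elnov
Same letters? eentv != elnov
Anagram = No


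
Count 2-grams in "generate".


Word: "generate" (length 8)
Number of 2-grams = length - 2 + 1 = 8 - 2 + 1
= 7


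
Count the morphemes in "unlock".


Word: "unlock"
Morphemes: un- + lock
Each morpheme carries meaning
= 2 morphemes


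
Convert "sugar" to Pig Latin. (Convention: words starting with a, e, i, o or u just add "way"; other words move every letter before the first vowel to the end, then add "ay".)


Word: "sugar"
Starts with consonant(s) → move to end, add 'ay'
Consonant cluster: "s"
Pig Latin = "ugarsay"


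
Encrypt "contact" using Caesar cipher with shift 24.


Word: "contact"
Shift: 24
Each letter → (letter + shift) mod 26:
  'c' (2) + 24 = 0 → 'a'
  'o' (14) + 24 = 12 → 'm'
  'n' (13) + 24 = 11 → 'l'
  't' (19) + 24 = 17 → 'r'
  'a' (0) + 24 = 24 → 'y'
  'c' (2) + 24 = 0 → 'a'
  't' (19) + 24 = 17 → 'r'
Result = "amlryar"


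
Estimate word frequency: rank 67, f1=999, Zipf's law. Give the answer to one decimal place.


Zipf's law: f(r) = f(1) / r
f(1) = 999
f(67) = 999 / 67
= 14.9 occurrences


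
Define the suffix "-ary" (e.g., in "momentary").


Suffix: -ary
Example: momentary (moment + -ary)
Meaning = relating to


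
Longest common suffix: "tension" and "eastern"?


Word 1: "tension"
Word 2: "eastern"
Comparing from end:
  Pos -1: 'n' == 'n'
  Pos -2: 'o' != 'r' (stop)
LCS = "n" (length 1)


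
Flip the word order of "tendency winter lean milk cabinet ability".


Original: "tendency winter lean milk cabinet ability"
Words (1..n): tendency | winter | lean | milk | cabinet | ability
Reversed (n..1): ability | cabinet | milk | lean | winter | tendency
Result = "ability cabinet milk lean winter tendency"


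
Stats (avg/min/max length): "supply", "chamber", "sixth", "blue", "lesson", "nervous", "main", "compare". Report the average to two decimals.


Lengths: "supply"=6, "chamber"=7, "sixth"=5, "blue"=4, "lesson"=6, "nervous"=7, "main"=4, "compare"=7
Sum = 46, Count = 8
Average = 46/8 = 5.75
= avg=5.75, min=4, max=7


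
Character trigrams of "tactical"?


Word: "tactical" (length 8)
Number of trigrams = 8 - 3 + 1 = 6
  Position 0: "tac"
  Position 1: "act"
  Position 2: "cti"
  Position 3: "tic"
  Position 4: "ica"
  Position 5: "cal"
Trigrams = "tac", "act", "cti", "tic", "ica", "cal"


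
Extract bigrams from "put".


Word: "put" (length 3)
Number of bigrams = 3 - 2 + 1 = 2
  Position 0: "pu"
  Position 1: "ut"
Bigrams = "pu", "ut"


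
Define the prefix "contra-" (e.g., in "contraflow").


Prefix: contra-
Example: contraflow = contra- + flow
Meaning = against


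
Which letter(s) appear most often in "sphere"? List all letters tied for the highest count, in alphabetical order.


Word: "sphere"
Letter counts:
  'e': 2
  'h': 1
  'p': 1
  'r': 1
  's': 1
Maximum count = 2
Most frequent = 'e' (2 times each)


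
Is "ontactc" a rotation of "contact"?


Word: "contact", Candidate: "ontactc"
Method: check if candidate is substring of word+word
"contactcontact" contains "ontactc"? Yes
Is rotation = Yes


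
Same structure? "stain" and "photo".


Pattern of "stain": [0, 1, 2, 3, 4]
Pattern of "photo": [0, 1, 2, 3, 2]
Patterns do not match
Same pattern = No


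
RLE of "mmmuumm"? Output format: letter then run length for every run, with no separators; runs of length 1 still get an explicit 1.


String: "mmmuumm"
Scanning for consecutive runs:
  'm' x 3
  'u' x 2
  'm' x 2
RLE = "m3u2m2"


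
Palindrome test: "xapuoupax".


Word: "xapuoupax"
Reversed: "xapuoupax"
Forward == Backward? xapuoupax == xapuoupax
Palindrome = Yes


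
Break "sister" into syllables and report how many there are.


Word: "sister"
Syllable breakdown: sis · ter
Counting: 2 parts
= 2 syllables


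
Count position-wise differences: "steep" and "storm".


Comparing character by character (same length = 5):
  Pos 0: 's' vs 's' =
  Pos 1: 't' vs 't' =
  Pos 2: 'e' vs 'o' !=
  Pos 3: 'e' vs 'r' !=
  Pos 4: 'p' vs 'm' !=
Hamming distance = 3


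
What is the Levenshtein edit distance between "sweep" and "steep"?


Word 1: "sweep" (length 5)
Word 2: "steep" (length 5)
One optimal edit sequence (insert/delete/substitute each cost 1):
  1. keep 's'
  2. substitute 'w' -> 't'  (+1)
  3. keep 'e'
  4. keep 'e'
  5. keep 'p'
Total edit operations: 1
Edit distance = 1


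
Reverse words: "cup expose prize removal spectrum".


Original: "cup expose prize removal spectrum"
Words (1..n): cup | expose | prize | removal | spectrum
Reversed (n..1): spectrum | removal | prize | expose | cup
Result = "spectrum removal prize expose cup"


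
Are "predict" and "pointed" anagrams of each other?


Word 1: "predict" → sorted: cdeiprt
Word 2: "pointed" → sorted: deinopt
Same letters? cdeiprt != deinopt
Anagram = No


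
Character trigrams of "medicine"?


Word: "medicine" (length 8)
Number of trigrams = 8 - 3 + 1 = 6
  Position 0: "med"
  Position 1: "edi"
  Position 2: "dic"
  Position 3: "ici"
  Position 4: "cin"
  Position 5: "ine"
Trigrams = "med", "edi", "dic", "ici", "cin", "ine"


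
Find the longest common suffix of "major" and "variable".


Word 1: "major"
Word 2: "variable"
Comparing from end:
  Pos -1: 'r' != 'e' (stop)
LCS = "" (length 0)


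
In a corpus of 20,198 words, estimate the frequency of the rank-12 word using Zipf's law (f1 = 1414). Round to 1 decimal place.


Zipf's law: f(r) = f(1) / r
f(1) = 1414
f(12) = 1414 / 12
= 117.8 occurrences


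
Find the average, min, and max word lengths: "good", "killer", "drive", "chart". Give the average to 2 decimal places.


Lengths: "good"=4, "killer"=6, "drive"=5, "chart"=5
Sum = 20, Count = 4
Average = 20/4 = 5.00
= avg=5.00, min=4, max=6


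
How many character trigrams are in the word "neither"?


Word: "neither" (length 7)
Number of 3-grams = length - 3 + 1 = 7 - 3 + 1
= 5


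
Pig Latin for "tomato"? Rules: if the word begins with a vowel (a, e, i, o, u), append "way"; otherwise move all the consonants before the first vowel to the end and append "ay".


Word: "tomato"
Starts with consonant(s) → move to end, add 'ay'
Consonant cluster: "t"
Pig Latin = "omatotay"


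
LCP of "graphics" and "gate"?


Word 1: "graphics"
Word 2: "gate"
Comparing from start:
  Pos 0: 'g' == 'g'
  Pos 1: 'r' != 'a' (stop)
LCP = "g" (length 1)


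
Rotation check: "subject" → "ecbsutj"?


Word: "subject", Candidate: "ecbsutj"
Method: check if candidate is substring of word+word
"subjectsubject" contains "ecbsutj"? No
Is rotation = No


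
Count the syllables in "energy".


Word: "energy"
Syllable breakdown: en · er · gy
Counting: 3 parts
= 3 syllables


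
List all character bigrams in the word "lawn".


Word: "lawn" (length 4)
Number of bigrams = 4 - 2 + 1 = 3
  Position 0: "la"
  Position 1: "aw"
  Position 2: "wn"
Bigrams = "la", "aw", "wn"


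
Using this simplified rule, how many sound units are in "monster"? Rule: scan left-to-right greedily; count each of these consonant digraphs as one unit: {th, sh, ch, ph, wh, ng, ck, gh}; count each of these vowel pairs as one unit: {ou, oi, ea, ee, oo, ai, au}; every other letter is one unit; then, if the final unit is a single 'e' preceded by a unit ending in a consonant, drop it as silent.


Word: "monster" (7 letters)
Left-to-right scan:
  1. 'm' (letter)
  2. 'o' (letter)
  3. 'n' (letter)
  4. 's' (letter)
  5. 't' (letter)
  6. 'e' (letter)
  7. 'r' (letter)
Units from scan: 7
Sound units = 7 units


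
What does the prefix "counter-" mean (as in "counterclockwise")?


Prefix: counter-
Example: counterclockwise = counter- + clockwise
Meaning = against / opposite


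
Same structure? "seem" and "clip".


Pattern of "seem": [0, 1, 1, 2]
Pattern of "clip": [0, 1, 2, 3]
Patterns do not match
Same pattern = No


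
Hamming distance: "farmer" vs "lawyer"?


Comparing character by character (same length = 6):
  Pos 0: 'f' vs 'l' !=
  Pos 1: 'a' vs 'a' =
  Pos 2: 'r' vs 'w' !=
  Pos 3: 'm' vs 'y' !=
  Pos 4: 'e' vs 'e' =
  Pos 5: 'r' vs 'r' =
Hamming distance = 3


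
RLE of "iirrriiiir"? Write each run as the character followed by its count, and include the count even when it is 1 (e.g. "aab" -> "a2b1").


String: "iirrriiiir"
Scanning for consecutive runs:
  'i' x 2
  'r' x 3
  'i' x 4
  'r' x 1
RLE = "i2r3i4r1"


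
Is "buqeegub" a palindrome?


Word: "buqeegub"
Reversed: "bugeequb"
Forward == Backward? buqeegub != bugeequb
Palindrome = No


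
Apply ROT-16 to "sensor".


Word: "sensor"
Shift: 16
Each letter → (letter + shift) mod 26:
  's' (18) + 16 = 8 → 'i'
  'e' (4) + 16 = 20 → 'u'
  'n' (13) + 16 = 3 → 'd'
  's' (18) + 16 = 8 → 'i'
  'o' (14) + 16 = 4 → 'e'
  'r' (17) + 16 = 7 → 'h'
Result = "iudieh"


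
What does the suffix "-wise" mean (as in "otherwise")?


Suffix: -wise
Example: otherwise = other + -wise
Meaning = in the manner of


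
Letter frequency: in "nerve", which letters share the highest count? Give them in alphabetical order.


Word: "nerve"
Letter counts:
  'e': 2
  'n': 1
  'r': 1
  'v': 1
Maximum count = 2
Most frequent = 'e' (2 times each)


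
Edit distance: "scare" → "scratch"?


Word 1: "scare" (length 5)
Word 2: "scratch" (length 7)
One optimal edit sequence (insert/delete/substitute each cost 1):
  1. keep 's'
  2. keep 'c'
  3. insert 'r'  (+1)
  4. keep 'a'
  5. insert 't'  (+1)
  6. substitute 'r' -> 'c'  (+1)
  7. substitute 'e' -> 'h'  (+1)
Total edit operations: 4
Edit distance = 4


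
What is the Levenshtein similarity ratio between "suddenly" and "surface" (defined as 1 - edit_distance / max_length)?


Word 1: "suddenly" (length 8)
Word 2: "surface" (length 7)
One optimal edit sequence:
  1. keep 's'
  2. keep 'u'
  3. delete 'd'  (+1)
  4. substitute 'd' -> 'r'  (+1)
  5. substitute 'e' -> 'f'  (+1)
  6. substitute 'n' -> 'a'  (+1)
  7. substitute 'l' -> 'c'  (+1)
  8. substitute 'y' -> 'e'  (+1)
Edit distance = 6
Max length = max(8, 7) = 8
Similarity = 1 - 6/8
= 0.2500


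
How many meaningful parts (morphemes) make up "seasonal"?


Word: "seasonal"
Morphemes: season / -al
Each morpheme carries meaning
= 2 morphemes


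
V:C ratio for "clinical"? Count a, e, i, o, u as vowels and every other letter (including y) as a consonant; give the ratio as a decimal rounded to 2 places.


Word: "clinical"
Vowels (a,e,i,o,u): 3
Consonants: 5
Ratio = 3/5
= 0.60


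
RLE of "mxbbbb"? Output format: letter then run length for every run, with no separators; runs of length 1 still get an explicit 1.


String: "mxbbbb"
Scanning for consecutive runs:
  'm' x 1
  'x' x 1
  'b' x 4
RLE = "m1x1b4"


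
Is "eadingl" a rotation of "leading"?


Word: "leading", Candidate: "eadingl"
Method: check if candidate is substring of word+word
"leadingleading" contains "eadingl"? Yes
Is rotation = Yes


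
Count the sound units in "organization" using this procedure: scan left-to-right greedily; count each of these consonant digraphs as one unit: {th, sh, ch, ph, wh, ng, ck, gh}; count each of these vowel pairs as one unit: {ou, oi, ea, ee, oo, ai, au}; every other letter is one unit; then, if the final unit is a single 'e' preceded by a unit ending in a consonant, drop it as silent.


Word: "organization" (12 letters)
Left-to-right scan:
  (1) 'o' (letter)
  (2) 'r' (letter)
  (3) 'g' (letter)
  (4) 'a' (letter)
  (5) 'n' (letter)
  (6) 'i' (letter)
  (7) 'z' (letter)
  (8) 'a' (letter)
  (9) 't' (letter)
  (10) 'i' (letter)
  (11) 'o' (letter)
  (12) 'n' (letter)
Units from scan: 12
Sound units = 12 units


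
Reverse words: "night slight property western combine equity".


Original: "night slight property western combine equity"
Words (1..n): night | slight | property | western | combine | equity
Reversed (n..1): equity | combine | western | property | slight | night
Result = "equity combine western property slight night"


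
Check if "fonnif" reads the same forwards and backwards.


Word: "fonnif"
Reversed: "finnof"
Forward == Backward? fonnif != finnof
Palindrome = No


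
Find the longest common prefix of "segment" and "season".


Word 1: "segment"
Word 2: "season"
Comparing from start:
  Pos 0: 's' == 's'
  Pos 1: 'e' == 'e'
  Pos 2: 'g' != 'a' (stop)
LCP = "se" (length 2)


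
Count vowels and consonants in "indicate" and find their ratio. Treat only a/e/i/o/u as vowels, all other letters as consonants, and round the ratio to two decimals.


Word: "indicate"
Vowels (a,e,i,o,u): 4
Consonants: 4
Ratio = 4/4
= 1.00


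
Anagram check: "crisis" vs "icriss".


Word 1: "crisis" → sorted: ciirss
Word 2: "icriss" → sorted: ciirss
Same letters? ciirss == ciirss
Anagram = Yes


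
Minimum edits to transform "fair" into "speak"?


Word 1: "fair" (length 4)
Word 2: "speak" (length 5)
One optimal edit sequence (insert/delete/substitute each cost 1):
  1. insert 's'  (+1)
  2. substitute 'f' -> 'p'  (+1)
  3. substitute 'a' -> 'e'  (+1)
  4. substitute 'i' -> 'a'  (+1)
  5. substitute 'r' -> 'k'  (+1)
Total edit operations: 5
Edit distance = 5


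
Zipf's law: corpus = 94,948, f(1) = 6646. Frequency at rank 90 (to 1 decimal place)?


Zipf's law: f(r) = f(1) / r
f(1) = 6646
f(90) = 6646 / 90
= 73.8 occurrences


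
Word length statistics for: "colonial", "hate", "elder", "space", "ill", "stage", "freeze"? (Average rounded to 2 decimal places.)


Lengths: "colonial"=8, "hate"=4, "elder"=5, "space"=5, "ill"=3, "stage"=5, "freeze"=6
Sum = 36, Count = 7
Average = 36/7 = 5.14
= avg=5.14, min=3, max=8


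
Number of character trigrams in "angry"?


Word: "angry" (length 5)
Number of 3-grams = length - 3 + 1 = 5 - 3 + 1
= 3


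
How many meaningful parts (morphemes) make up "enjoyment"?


Word: "enjoyment"
Morphemes: en- / joy / -ment
Each morpheme carries meaning
= 3 morphemes


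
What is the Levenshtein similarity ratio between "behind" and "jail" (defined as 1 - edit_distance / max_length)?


Word 1: "behind" (length 6)
Word 2: "jail" (length 4)
One optimal edit sequence:
  1. delete 'b'  (+1)
  2. substitute 'e' -> 'j'  (+1)
  3. substitute 'h' -> 'a'  (+1)
  4. keep 'i'
  5. delete 'n'  (+1)
  6. substitute 'd' -> 'l'  (+1)
Edit distance = 5
Max length = max(6, 4) = 6
Similarity = 1 - 5/6
= 0.1667


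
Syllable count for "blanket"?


Word: "blanket"
Syllable breakdown: blan · ket
Counting: 2 parts
= 2 syllables


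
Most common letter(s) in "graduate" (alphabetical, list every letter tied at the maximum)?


Word: "graduate"
Letter counts:
  'a': 2
  'd': 1
  'e': 1
  'g': 1
  'r': 1
  't': 1
  'u': 1
Maximum count = 2
Most frequent = 'a' (2 times each)


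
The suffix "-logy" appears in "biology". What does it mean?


Suffix: -logy
As in: biology -> bio- + -logy
Meaning = study of


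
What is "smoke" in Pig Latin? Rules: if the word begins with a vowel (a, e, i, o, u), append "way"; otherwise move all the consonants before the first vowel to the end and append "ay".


Word: "smoke"
Starts with consonant(s) → move to end, add 'ay'
Consonant cluster: "sm"
Pig Latin = "okesmay"


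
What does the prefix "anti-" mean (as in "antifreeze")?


Prefix: anti-
Example: antifreeze = anti- + freeze
Meaning = against


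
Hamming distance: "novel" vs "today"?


Comparing character by character (same length = 5):
  Pos 0: 'n' vs 't' !=
  Pos 1: 'o' vs 'o' =
  Pos 2: 'v' vs 'd' !=
  Pos 3: 'e' vs 'a' !=
  Pos 4: 'l' vs 'y' !=
Hamming distance = 4


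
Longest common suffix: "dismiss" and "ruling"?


Word 1: "dismiss"
Word 2: "ruling"
Comparing from end:
  Pos -1: 's' != 'g' (stop)
LCS = "" (length 0)


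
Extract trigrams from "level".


Word: "level" (length 5)
Number of trigrams = 5 - 3 + 1 = 3
  Position 0: "lev"
  Position 1: "eve"
  Position 2: "vel"
Trigrams = "lev", "eve", "vel"


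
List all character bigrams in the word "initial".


Word: "initial" (length 7)
Number of bigrams = 7 - 2 + 1 = 6
  Position 0: "in"
  Position 1: "ni"
  Position 2: "it"
  Position 3: "ti"
  Position 4: "ia"
  Position 5: "al"
Bigrams = "in", "ni", "it", "ti", "ia", "al"


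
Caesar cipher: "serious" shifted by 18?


Word: "serious"
Shift: 18
Each letter → (letter + shift) mod 26:
  's' (18) + 18 = 10 → 'k'
  'e' (4) + 18 = 22 → 'w'
  'r' (17) + 18 = 9 → 'j'
  'i' (8) + 18 = 0 → 'a'
  'o' (14) + 18 = 6 → 'g'
  'u' (20) + 18 = 12 → 'm'
  's' (18) + 18 = 10 → 'k'
Result = "kwjagmk"


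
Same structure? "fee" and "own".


Pattern of "fee": [0, 1, 1]
Pattern of "own": [0, 1, 2]
Patterns do not match
Same pattern = No


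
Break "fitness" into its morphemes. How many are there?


Word: "fitness"
Morphemes: fit / -ness
Each morpheme carries meaning
= 2 morphemes


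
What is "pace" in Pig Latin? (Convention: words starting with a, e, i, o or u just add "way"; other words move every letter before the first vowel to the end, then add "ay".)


Word: "pace"
Starts with consonant(s) → move to end, add 'ay'
Consonant cluster: "p"
Pig Latin = "acepay"


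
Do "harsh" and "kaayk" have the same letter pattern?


Pattern of "harsh": [0, 1, 2, 3, 0]
Pattern of "kaayk": [0, 1, 1, 2, 0]
Patterns do not match
Same pattern = No


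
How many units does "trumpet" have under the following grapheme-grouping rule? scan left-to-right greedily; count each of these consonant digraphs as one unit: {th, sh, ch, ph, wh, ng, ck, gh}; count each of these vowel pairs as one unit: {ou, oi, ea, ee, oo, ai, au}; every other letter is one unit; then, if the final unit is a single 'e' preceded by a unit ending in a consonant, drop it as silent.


Word: "trumpet" (7 letters)
Left-to-right scan:
  1. 't' (letter)
  2. 'r' (letter)
  3. 'u' (letter)
  4. 'm' (letter)
  5. 'p' (letter)
  6. 'e' (letter)
  7. 't' (letter)
Units from scan: 7
Sound units = 7 units


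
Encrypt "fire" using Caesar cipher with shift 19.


Word: "fire"
Shift: 19
Each letter → (letter + shift) mod 26:
  'f' (5) + 19 = 24 → 'y'
  'i' (8) + 19 = 1 → 'b'
  'r' (17) + 19 = 10 → 'k'
  'e' (4) + 19 = 23 → 'x'
Result = "ybkx"


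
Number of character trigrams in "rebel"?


Word: "rebel" (length 5)
Number of 3-grams = length - 3 + 1 = 5 - 3 + 1
= 3


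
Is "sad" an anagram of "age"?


Word 1: "age" → sorted: aeg
Word 2: "sad" → sorted: ads
Same letters? aeg != ads
Anagram = No


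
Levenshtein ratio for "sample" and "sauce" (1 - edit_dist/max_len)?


Word 1: "sample" (length 6)
Word 2: "sauce" (length 5)
One optimal edit sequence:
  1. keep 's'
  2. keep 'a'
  3. delete 'm'  (+1)
  4. substitute 'p' -> 'u'  (+1)
  5. substitute 'l' -> 'c'  (+1)
  6. keep 'e'
Edit distance = 3
Max length = max(6, 5) = 6
Similarity = 1 - 3/6
= 0.5000


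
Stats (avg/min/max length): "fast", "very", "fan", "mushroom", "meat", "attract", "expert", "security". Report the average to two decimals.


Lengths: "fast"=4, "very"=4, "fan"=3, "mushroom"=8, "meat"=4, "attract"=7, "expert"=6, "security"=8
Sum = 44, Count = 8
Average = 44/8 = 5.50
= avg=5.50, min=3, max=8


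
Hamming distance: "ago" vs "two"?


Comparing character by character (same length = 3):
  Pos 0: 'a' vs 't' !=
  Pos 1: 'g' vs 'w' !=
  Pos 2: 'o' vs 'o' =
Hamming distance = 2


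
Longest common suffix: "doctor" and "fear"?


Word 1: "doctor"
Word 2: "fear"
Comparing from end:
  Pos -1: 'r' == 'r'
  Pos -2: 'o' != 'a' (stop)
LCS = "r" (length 1)


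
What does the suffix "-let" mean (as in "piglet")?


Suffix: -let
Example: piglet = pig + -let
Meaning = small


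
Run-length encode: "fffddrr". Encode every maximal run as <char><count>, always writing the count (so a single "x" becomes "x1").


String: "fffddrr"
Scanning for consecutive runs:
  'f' x 3
  'd' x 2
  'r' x 2
RLE = "f3d2r2"


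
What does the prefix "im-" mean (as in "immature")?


Prefix: im-
As in: immature -> im- + mature
Meaning = not / into


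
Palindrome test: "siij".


Word: "siij"
Reversed: "jiis"
Forward == Backward? siij != jiis
Palindrome = No


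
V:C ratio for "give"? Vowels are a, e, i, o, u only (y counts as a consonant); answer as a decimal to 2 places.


Word: "give"
Vowels (a,e,i,o,u): 2
Consonants: 2
Ratio = 2/2
= 1.00


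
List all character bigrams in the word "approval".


Word: "approval" (length 8)
Number of bigrams = 8 - 2 + 1 = 7
  Position 0: "ap"
  Position 1: "pp"
  Position 2: "pr"
  Position 3: "ro"
  Position 4: "ov"
  Position 5: "va"
  Position 6: "al"
Bigrams = "ap", "pp", "pr", "ro", "ov", "va", "al"


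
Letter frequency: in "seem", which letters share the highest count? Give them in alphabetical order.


Word: "seem"
Letter counts:
  'e': 2
  'm': 1
  's': 1
Maximum count = 2
Most frequent = 'e' (2 times each)


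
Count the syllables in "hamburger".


Word: "hamburger"
Syllable breakdown: ham / bur / ger
Counting: 3 parts
= 3 syllables


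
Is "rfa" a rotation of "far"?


Word: "far", Candidate: "rfa"
Method: check if candidate is substring of word+word
"farfar" contains "rfa"? Yes
Is rotation = Yes


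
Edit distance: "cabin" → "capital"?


Word 1: "cabin" (length 5)
Word 2: "capital" (length 7)
One optimal edit sequence (insert/delete/substitute each cost 1):
  1. keep 'c'
  2. keep 'a'
  3. substitute 'b' -> 'p'  (+1)
  4. keep 'i'
  5. insert 't'  (+1)
  6. insert 'a'  (+1)
  7. substitute 'n' -> 'l'  (+1)
Total edit operations: 4
Edit distance = 4


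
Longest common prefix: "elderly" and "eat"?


Word 1: "elderly"
Word 2: "eat"
Comparing from start:
  Pos 0: 'e' == 'e'
  Pos 1: 'l' != 'a' (stop)
LCP = "e" (length 1)


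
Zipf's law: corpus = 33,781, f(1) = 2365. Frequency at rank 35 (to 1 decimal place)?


Zipf's law: f(r) = f(1) / r
f(1) = 2365
f(35) = 2365 / 35
= 67.6 occurrences


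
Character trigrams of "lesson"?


Word: "lesson" (length 6)
Number of trigrams = 6 - 3 + 1 = 4
  Position 0: "les"
  Position 1: "ess"
  Position 2: "sso"
  Position 3: "son"
Trigrams = "les", "ess", "sso", "son"


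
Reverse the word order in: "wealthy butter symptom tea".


Original: "wealthy butter symptom tea"
Words (1..n): wealthy | butter | symptom | tea
Reversed (n..1): tea | symptom | butter | wealthy
Result = "tea symptom butter wealthy"


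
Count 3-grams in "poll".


Word: "poll" (length 4)
Number of 3-grams = length - 3 + 1 = 4 - 3 + 1
= 2


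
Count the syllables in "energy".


Word: "energy"
Syllable breakdown: en-er-gy
Counting: 3 parts
= 3 syllables


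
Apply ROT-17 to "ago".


Word: "ago"
Shift: 17
Each letter → (letter + shift) mod 26:
  'a' (0) + 17 = 17 → 'r'
  'g' (6) + 17 = 23 → 'x'
  'o' (14) + 17 = 5 → 'f'
Result = "rxf"


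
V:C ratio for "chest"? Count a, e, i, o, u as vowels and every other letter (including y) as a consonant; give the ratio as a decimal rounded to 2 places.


Word: "chest"
Vowels (a,e,i,o,u): 1
Consonants: 4
Ratio = 1/4
= 0.25


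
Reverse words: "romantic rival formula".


Original: "romantic rival formula"
Words (1..n): romantic | rival | formula
Reversed (n..1): formula | rival | romantic
Result = "formula rival romantic"


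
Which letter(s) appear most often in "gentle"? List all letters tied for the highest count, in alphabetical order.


Word: "gentle"
Letter counts:
  'e': 2
  'g': 1
  'l': 1
  'n': 1
  't': 1
Maximum count = 2
Most frequent = 'e' (2 times each)


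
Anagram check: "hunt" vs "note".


Word 1: "hunt" → sorted: hntu
Word 2: "note" → sorted: enot
Same letters? hntu != enot
Anagram = No


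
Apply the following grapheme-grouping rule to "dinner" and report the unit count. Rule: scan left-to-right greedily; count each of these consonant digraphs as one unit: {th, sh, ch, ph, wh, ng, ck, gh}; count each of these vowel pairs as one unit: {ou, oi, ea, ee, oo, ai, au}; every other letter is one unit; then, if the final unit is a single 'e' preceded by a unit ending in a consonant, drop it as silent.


Word: "dinner" (6 letters)
Left-to-right scan:
  1. 'd' (letter)
  2. 'i' (letter)
  3. 'n' (letter)
  4. 'n' (letter)
  5. 'e' (letter)
  6. 'r' (letter)
Units from scan: 6
Sound units = 6 units


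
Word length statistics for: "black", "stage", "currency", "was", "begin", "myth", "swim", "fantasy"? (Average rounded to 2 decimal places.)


Lengths: "black"=5, "stage"=5, "currency"=8, "was"=3, "begin"=5, "myth"=4, "swim"=4, "fantasy"=7
Sum = 41, Count = 8
Average = 41/8 = 5.13
= avg=5.13, min=3, max=8


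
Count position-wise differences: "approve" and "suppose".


Comparing character by character (same length = 7):
  Pos 0: 'a' vs 's' !=
  Pos 1: 'p' vs 'u' !=
  Pos 2: 'p' vs 'p' =
  Pos 3: 'r' vs 'p' !=
  Pos 4: 'o' vs 'o' =
  Pos 5: 'v' vs 's' !=
  Pos 6: 'e' vs 'e' =
Hamming distance = 4


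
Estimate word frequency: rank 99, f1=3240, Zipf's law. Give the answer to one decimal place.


Zipf's law: f(r) = f(1) / r
f(1) = 3240
f(99) = 3240 / 99
= 32.7 occurrences


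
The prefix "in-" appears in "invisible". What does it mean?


Prefix: in-
Example: invisible (in- + visible)
Meaning = not / into


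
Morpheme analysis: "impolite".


Word: "impolite"
Morphemes: im- / polite
Each morpheme carries meaning
= 2 morphemes


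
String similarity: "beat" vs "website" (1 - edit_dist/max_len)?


Word 1: "beat" (length 4)
Word 2: "website" (length 7)
One optimal edit sequence:
  1. insert 'w'  (+1)
  2. insert 'e'  (+1)
  3. keep 'b'
  4. substitute 'e' -> 's'  (+1)
  5. substitute 'a' -> 'i'  (+1)
  6. keep 't'
  7. insert 'e'  (+1)
Edit distance = 5
Max length = max(4, 7) = 7
Similarity = 1 - 5/7
= 0.2857


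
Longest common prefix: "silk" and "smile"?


Word 1: "silk"
Word 2: "smile"
Comparing from start:
  Pos 0: 's' == 's'
  Pos 1: 'i' != 'm' (stop)
LCP = "s" (length 1)


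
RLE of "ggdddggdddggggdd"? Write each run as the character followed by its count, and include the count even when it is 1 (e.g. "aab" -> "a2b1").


String: "ggdddggdddggggdd"
Scanning for consecutive runs:
  'g' x 2
  'd' x 3
  'g' x 2
  'd' x 3
  'g' x 4
  'd' x 2
RLE = "g2d3g2d3g4d2"


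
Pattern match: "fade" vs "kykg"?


Pattern of "fade": [0, 1, 2, 3]
Pattern of "kykg": [0, 1, 0, 2]
Patterns do not match
Same pattern = No


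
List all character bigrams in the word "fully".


Word: "fully" (length 5)
Number of bigrams = 5 - 2 + 1 = 4
  Position 0: "fu"
  Position 1: "ul"
  Position 2: "ll"
  Position 3: "ly"
Bigrams = "fu", "ul", "ll", "ly"


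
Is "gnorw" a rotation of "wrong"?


Word: "wrong", Candidate: "gnorw"
Method: check if candidate is substring of word+word
"wrongwrong" contains "gnorw"? No
Is rotation = No


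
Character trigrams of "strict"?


Word: "strict" (length 6)
Number of trigrams = 6 - 3 + 1 = 4
  Position 0: "str"
  Position 1: "tri"
  Position 2: "ric"
  Position 3: "ict"
Trigrams = "str", "tri", "ric", "ict"


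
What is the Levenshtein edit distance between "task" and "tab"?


Word 1: "task" (length 4)
Word 2: "tab" (length 3)
One optimal edit sequence (insert/delete/substitute each cost 1):
  1. keep 't'
  2. keep 'a'
  3. delete 's'  (+1)
  4. substitute 'k' -> 'b'  (+1)
Total edit operations: 2
Edit distance = 2


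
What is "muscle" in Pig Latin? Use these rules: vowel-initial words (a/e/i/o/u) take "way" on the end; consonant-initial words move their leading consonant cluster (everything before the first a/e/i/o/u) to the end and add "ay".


Word: "muscle"
Starts with consonant(s) → move to end, add 'ay'
Consonant cluster: "m"
Pig Latin = "usclemay"


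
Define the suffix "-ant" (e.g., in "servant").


Suffix: -ant
Example: servant (serve + -ant, with a spelling change)
Meaning = one who / that which


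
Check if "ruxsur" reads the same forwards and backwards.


Word: "ruxsur"
Reversed: "rusxur"
Forward == Backward? ruxsur != rusxur
Palindrome = No


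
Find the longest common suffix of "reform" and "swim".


Word 1: "reform"
Word 2: "swim"
Comparing from end:
  Pos -1: 'm' == 'm'
  Pos -2: 'r' != 'i' (stop)
LCS = "m" (length 1)


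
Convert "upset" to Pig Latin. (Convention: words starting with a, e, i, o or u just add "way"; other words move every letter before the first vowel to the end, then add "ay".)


Word: "upset"
Starts with vowel → add 'way'
Pig Latin = "upsetway"


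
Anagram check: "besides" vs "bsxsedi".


Word 1: "besides" → sorted: bdeeiss
Word 2: "bsxsedi" → sorted: bdeissx
Same letters? bdeeiss != bdeissx
Anagram = No


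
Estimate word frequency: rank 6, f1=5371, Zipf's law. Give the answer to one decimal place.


Zipf's law: f(r) = f(1) / r
f(1) = 5371
f(6) = 5371 / 6
= 895.2 occurrences


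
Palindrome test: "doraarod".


Word: "doraarod"
Reversed: "doraarod"
Forward == Backward? doraarod == doraarod
Palindrome = Yes


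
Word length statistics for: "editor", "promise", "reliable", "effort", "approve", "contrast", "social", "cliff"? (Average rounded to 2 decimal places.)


Lengths: "editor"=6, "promise"=7, "reliable"=8, "effort"=6, "approve"=7, "contrast"=8, "social"=6, "cliff"=5
Sum = 53, Count = 8
Average = 53/8 = 6.63
= avg=6.63, min=5, max=8


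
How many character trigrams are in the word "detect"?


Word: "detect" (length 6)
Number of 3-grams = length - 3 + 1 = 6 - 3 + 1
= 4


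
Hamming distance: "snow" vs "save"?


Comparing character by character (same length = 4):
  Pos 0: 's' vs 's' =
  Pos 1: 'n' vs 'a' !=
  Pos 2: 'o' vs 'v' !=
  Pos 3: 'w' vs 'e' !=
Hamming distance = 3


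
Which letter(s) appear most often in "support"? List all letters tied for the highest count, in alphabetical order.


Word: "support"
Letter counts:
  'o': 1
  'p': 2
  'r': 1
  's': 1
  't': 1
  'u': 1
Maximum count = 2
Most frequent = 'p' (2 times each)


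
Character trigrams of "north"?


Word: "north" (length 5)
Number of trigrams = 5 - 3 + 1 = 3
  Position 0: "nor"
  Position 1: "ort"
  Position 2: "rth"
Trigrams = "nor", "ort", "rth"


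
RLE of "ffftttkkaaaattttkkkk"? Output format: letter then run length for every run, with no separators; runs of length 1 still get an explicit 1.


String: "ffftttkkaaaattttkkkk"
Scanning for consecutive runs:
  'f' x 3
  't' x 3
  'k' x 2
  'a' x 4
  't' x 4
  'k' x 4
RLE = "f3t3k2a4t4k4"


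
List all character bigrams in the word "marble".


Word: "marble" (length 6)
Number of bigrams = 6 - 2 + 1 = 5
  Position 0: "ma"
  Position 1: "ar"
  Position 2: "rb"
  Position 3: "bl"
  Position 4: "le"
Bigrams = "ma", "ar", "rb", "bl", "le"


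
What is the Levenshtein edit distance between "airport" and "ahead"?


Word 1: "airport" (length 7)
Word 2: "ahead" (length 5)
One optimal edit sequence (insert/delete/substitute each cost 1):
  1. keep 'a'
  2. delete 'i'  (+1)
  3. delete 'r'  (+1)
  4. substitute 'p' -> 'h'  (+1)
  5. substitute 'o' -> 'e'  (+1)
  6. substitute 'r' -> 'a'  (+1)
  7. substitute 't' -> 'd'  (+1)
Total edit operations: 6
Edit distance = 6


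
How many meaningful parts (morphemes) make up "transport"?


Word: "transport"
Morphemes: trans- | port
Each morpheme carries meaning
= 2 morphemes


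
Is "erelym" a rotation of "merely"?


Word: "merely", Candidate: "erelym"
Method: check if candidate is substring of word+word
"merelymerely" contains "erelym"? Yes
Is rotation = Yes


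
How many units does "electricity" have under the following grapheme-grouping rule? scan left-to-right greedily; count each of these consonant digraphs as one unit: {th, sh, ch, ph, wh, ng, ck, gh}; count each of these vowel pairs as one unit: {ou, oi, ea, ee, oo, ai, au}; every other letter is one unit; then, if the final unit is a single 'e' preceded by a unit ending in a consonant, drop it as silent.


Word: "electricity" (11 letters)
Left-to-right scan:
  (1) 'e' (letter)
  (2) 'l' (letter)
  (3) 'e' (letter)
  (4) 'c' (letter)
  (5) 't' (letter)
  (6) 'r' (letter)
  (7) 'i' (letter)
  (8) 'c' (letter)
  (9) 'i' (letter)
  (10) 't' (letter)
  (11) 'y' (letter)
Units from scan: 11
Sound units = 11 units


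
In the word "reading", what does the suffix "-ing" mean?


Suffix: -ing
Example: reading = read + -ing
Meaning = present participle


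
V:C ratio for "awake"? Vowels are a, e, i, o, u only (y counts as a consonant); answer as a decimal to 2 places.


Word: "awake"
Vowels (a,e,i,o,u): 3
Consonants: 2
Ratio = 3/2
= 1.50


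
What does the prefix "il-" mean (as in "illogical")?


Prefix: il-
Example: illogical (il- + logical)
Meaning = not


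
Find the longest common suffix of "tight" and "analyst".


Word 1: "tight"
Word 2: "analyst"
Comparing from end:
  Pos -1: 't' == 't'
  Pos -2: 'h' != 's' (stop)
LCS = "t" (length 1)


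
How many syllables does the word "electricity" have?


Word: "electricity"
Syllable breakdown: e · lec · tric · i · ty
Counting: 5 parts
= 5 syllables


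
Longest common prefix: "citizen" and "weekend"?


Word 1: "citizen"
Word 2: "weekend"
Comparing from start:
  Pos 0: 'c' != 'w' (stop)
LCP = "" (length 0)


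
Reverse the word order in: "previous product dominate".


Original: "previous product dominate"
Words (1..n): previous | product | dominate
Reversed (n..1): dominate | product | previous
Result = "dominate product previous"


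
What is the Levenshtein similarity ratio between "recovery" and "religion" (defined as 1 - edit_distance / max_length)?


Word 1: "recovery" (length 8)
Word 2: "religion" (length 8)
One optimal edit sequence:
  1. keep 'r'
  2. keep 'e'
  3. substitute 'c' -> 'l'  (+1)
  4. substitute 'o' -> 'i'  (+1)
  5. substitute 'v' -> 'g'  (+1)
  6. substitute 'e' -> 'i'  (+1)
  7. substitute 'r' -> 'o'  (+1)
  8. substitute 'y' -> 'n'  (+1)
Edit distance = 6
Max length = max(8, 8) = 8
Similarity = 1 - 6/8
= 0.2500


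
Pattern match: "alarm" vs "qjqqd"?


Pattern of "alarm": [0, 1, 0, 2, 3]
Pattern of "qjqqd": [0, 1, 0, 0, 2]
Patterns do not match
Same pattern = No


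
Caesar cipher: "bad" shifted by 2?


Word: "bad"
Shift: 2
Each letter → (letter + shift) mod 26:
  'b' (1) + 2 = 3 → 'd'
  'a' (0) + 2 = 2 → 'c'
  'd' (3) + 2 = 5 → 'f'
Result = "dcf"


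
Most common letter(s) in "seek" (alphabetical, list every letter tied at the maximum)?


Word: "seek"
Letter counts:
  'e': 2
  'k': 1
  's': 1
Maximum count = 2
Most frequent = 'e' (2 times each)


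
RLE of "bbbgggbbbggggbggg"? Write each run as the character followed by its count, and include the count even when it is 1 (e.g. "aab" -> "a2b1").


String: "bbbgggbbbggggbggg"
Scanning for consecutive runs:
  'b' x 3
  'g' x 3
  'b' x 3
  'g' x 4
  'b' x 1
  'g' x 3
RLE = "b3g3b3g4b1g3"


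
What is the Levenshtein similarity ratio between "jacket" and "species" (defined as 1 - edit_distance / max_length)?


Word 1: "jacket" (length 6)
Word 2: "species" (length 7)
One optimal edit sequence:
  1. insert 's'  (+1)
  2. substitute 'j' -> 'p'  (+1)
  3. substitute 'a' -> 'e'  (+1)
  4. keep 'c'
  5. substitute 'k' -> 'i'  (+1)
  6. keep 'e'
  7. substitute 't' -> 's'  (+1)
Edit distance = 5
Max length = max(6, 7) = 7
Similarity = 1 - 5/7
= 0.2857


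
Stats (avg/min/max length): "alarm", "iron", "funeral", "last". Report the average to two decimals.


Lengths: "alarm"=5, "iron"=4, "funeral"=7, "last"=4
Sum = 20, Count = 4
Average = 20/4 = 5.00
= avg=5.00, min=4, max=7


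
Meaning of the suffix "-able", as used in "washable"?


Suffix: -able
Example: washable = wash + -able
Meaning = capable of


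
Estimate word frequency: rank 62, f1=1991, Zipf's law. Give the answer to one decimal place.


Zipf's law: f(r) = f(1) / r
f(1) = 1991
f(62) = 1991 / 62
= 32.1 occurrences


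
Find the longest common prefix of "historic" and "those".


Word 1: "historic"
Word 2: "those"
Comparing from start:
  Pos 0: 'h' != 't' (stop)
LCP = "" (length 0)


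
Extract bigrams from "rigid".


Word: "rigid" (length 5)
Number of bigrams = 5 - 2 + 1 = 4
  Position 0: "ri"
  Position 1: "ig"
  Position 2: "gi"
  Position 3: "id"
Bigrams = "ri", "ig", "gi", "id"


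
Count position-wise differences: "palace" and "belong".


Comparing character by character (same length = 6):
  Pos 0: 'p' vs 'b' !=
  Pos 1: 'a' vs 'e' !=
  Pos 2: 'l' vs 'l' =
  Pos 3: 'a' vs 'o' !=
  Pos 4: 'c' vs 'n' !=
  Pos 5: 'e' vs 'g' !=
Hamming distance = 5


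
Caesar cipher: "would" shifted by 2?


Word: "would"
Shift: 2
Each letter → (letter + shift) mod 26:
  'w' (22) + 2 = 24 → 'y'
  'o' (14) + 2 = 16 → 'q'
  'u' (20) + 2 = 22 → 'w'
  'l' (11) + 2 = 13 → 'n'
  'd' (3) + 2 = 5 → 'f'
Result = "yqwnf"


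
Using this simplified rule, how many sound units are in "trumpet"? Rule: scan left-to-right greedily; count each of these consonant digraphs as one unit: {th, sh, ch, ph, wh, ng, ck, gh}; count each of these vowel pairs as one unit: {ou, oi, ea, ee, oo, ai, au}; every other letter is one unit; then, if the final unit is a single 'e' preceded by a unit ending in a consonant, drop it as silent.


Word: "trumpet" (7 letters)
Left-to-right scan:
  1. 't' (letter)
  2. 'r' (letter)
  3. 'u' (letter)
  4. 'm' (letter)
  5. 'p' (letter)
  6. 'e' (letter)
  7. 't' (letter)
Units from scan: 7
Sound units = 7 units


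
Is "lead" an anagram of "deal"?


Word 1: "deal" → sorted: adel
Word 2: "lead" → sorted: adel
Same letters? adel == adel
Anagram = Yes


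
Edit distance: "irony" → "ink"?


Word 1: "irony" (length 5)
Word 2: "ink" (length 3)
One optimal edit sequence (insert/delete/substitute each cost 1):
  1. keep 'i'
  2. delete 'r'  (+1)
  3. delete 'o'  (+1)
  4. keep 'n'
  5. substitute 'y' -> 'k'  (+1)
Total edit operations: 3
Edit distance = 3


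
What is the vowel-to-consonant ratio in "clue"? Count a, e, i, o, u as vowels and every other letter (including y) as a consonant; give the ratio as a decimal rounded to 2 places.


Word: "clue"
Vowels (a,e,i,o,u): 2
Consonants: 2
Ratio = 2/2
= 1.00


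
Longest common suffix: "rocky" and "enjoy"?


Word 1: "rocky"
Word 2: "enjoy"
Comparing from end:
  Pos -1: 'y' == 'y'
  Pos -2: 'k' != 'o' (stop)
LCS = "y" (length 1)


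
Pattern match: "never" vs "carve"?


Pattern of "never": [0, 1, 2, 1, 3]
Pattern of "carve": [0, 1, 2, 3, 4]
Patterns do not match
Same pattern = No


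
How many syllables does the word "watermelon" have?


Word: "watermelon"
Syllable breakdown: wa / ter / mel / on
Counting: 4 parts
= 4 syllables


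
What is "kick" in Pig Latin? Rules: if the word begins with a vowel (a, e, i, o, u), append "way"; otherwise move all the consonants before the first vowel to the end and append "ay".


Word: "kick"
Starts with consonant(s) → move to end, add 'ay'
Consonant cluster: "k"
Pig Latin = "ickkay"


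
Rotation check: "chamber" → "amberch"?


Word: "chamber", Candidate: "amberch"
Method: check if candidate is substring of word+word
"chamberchamber" contains "amberch"? Yes
Is rotation = Yes


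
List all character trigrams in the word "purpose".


Word: "purpose" (length 7)
Number of trigrams = 7 - 3 + 1 = 5
  Position 0: "pur"
  Position 1: "urp"
  Position 2: "rpo"
  Position 3: "pos"
  Position 4: "ose"
Trigrams = "pur", "urp", "rpo", "pos", "ose"


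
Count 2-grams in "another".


Word: "another" (length 7)
Number of 2-grams = length - 2 + 1 = 7 - 2 + 1
= 6


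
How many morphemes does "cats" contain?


Word: "cats"
Morphemes: cat + -s
Each morpheme carries meaning
= 2 morphemes


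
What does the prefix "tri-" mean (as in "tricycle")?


Prefix: tri-
Example: tricycle (tri- + cycle)
Meaning = three
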